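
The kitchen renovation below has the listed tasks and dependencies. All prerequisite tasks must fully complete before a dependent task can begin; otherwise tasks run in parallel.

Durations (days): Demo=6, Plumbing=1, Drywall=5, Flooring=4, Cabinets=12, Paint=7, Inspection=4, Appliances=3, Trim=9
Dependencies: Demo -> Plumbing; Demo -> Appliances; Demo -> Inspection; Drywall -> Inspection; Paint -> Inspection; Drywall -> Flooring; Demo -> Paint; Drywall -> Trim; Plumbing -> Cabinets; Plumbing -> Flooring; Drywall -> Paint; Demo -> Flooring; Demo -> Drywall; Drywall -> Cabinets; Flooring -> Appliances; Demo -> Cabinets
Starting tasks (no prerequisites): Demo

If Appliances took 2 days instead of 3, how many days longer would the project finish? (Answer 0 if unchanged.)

Actual critical path: Demo→Drywall→Cabinets = 6+5+12 = 23 ⇒ 23 days.
Appliances is off the critical path — its longest chain is 18 days, giving 5 of slack.
That remains the longest chain; total 23 days.
Change in finish: 23 − 23 = +0 days.

0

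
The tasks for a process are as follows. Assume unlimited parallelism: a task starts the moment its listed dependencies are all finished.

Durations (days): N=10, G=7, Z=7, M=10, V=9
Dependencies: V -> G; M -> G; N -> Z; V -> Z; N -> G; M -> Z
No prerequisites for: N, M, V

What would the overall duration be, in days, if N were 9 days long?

Actual critical path: N→G = 10+7 = 17 ⇒ 17 days.
N lies on that path, so at 9 days the path becomes 16 days.
The binding chain switches to M→G = 10+7 = 17; finish 17 days.

17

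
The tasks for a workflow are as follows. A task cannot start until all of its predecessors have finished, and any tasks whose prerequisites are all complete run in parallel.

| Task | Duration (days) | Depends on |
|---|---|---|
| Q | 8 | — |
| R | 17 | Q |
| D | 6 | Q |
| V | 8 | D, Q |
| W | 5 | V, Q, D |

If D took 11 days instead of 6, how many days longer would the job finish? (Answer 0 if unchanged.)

Baseline: Q→D→V→W = 8+6+8+5 = 27 → 27 days.
D is on the critical path; changing it to 11 makes that path 32 days.
The critical path is still Q→D→V→W; finish is now 32 days.
Change in finish: 32 − 27 = +5 days.

5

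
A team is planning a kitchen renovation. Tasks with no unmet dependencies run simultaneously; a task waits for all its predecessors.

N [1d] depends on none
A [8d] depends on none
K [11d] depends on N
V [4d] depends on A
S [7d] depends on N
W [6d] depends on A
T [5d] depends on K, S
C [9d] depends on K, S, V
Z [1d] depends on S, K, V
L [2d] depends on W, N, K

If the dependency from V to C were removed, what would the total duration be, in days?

21

Before: longest chain N→K→C = 1+11+9 = 21, finish 21.
Dropping V→C doesn't change C's earliest start (12); another predecessor still binds.
After: N→K→C = 1+11+9 = 21 → 21 days.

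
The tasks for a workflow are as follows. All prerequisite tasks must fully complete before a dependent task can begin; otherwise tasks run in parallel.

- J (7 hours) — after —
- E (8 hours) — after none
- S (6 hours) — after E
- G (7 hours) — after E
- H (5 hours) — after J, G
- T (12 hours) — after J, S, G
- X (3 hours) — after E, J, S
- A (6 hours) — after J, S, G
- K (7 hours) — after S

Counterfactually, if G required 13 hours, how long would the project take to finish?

33

As given, the longest chain is E→G→T = 8+7+12 = 27, so the finish is 27 hours.
Since G is critical, the +6 change carries straight to that chain (now 33 hours).
No other chain overtakes it, so the finish is 33 hours.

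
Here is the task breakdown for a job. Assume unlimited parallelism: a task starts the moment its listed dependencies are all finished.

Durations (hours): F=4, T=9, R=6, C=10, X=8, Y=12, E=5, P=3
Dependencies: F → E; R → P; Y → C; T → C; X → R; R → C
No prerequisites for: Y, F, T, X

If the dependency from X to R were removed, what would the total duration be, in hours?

22

With the dependency in place, X→R→C = 8+6+10 = 24 sets the finish at 24 hours.
Without X→R, R's earliest start moves from 8 to 0.
The longest chain is now Y→C = 12+10 = 22, so the plan takes 22 hours.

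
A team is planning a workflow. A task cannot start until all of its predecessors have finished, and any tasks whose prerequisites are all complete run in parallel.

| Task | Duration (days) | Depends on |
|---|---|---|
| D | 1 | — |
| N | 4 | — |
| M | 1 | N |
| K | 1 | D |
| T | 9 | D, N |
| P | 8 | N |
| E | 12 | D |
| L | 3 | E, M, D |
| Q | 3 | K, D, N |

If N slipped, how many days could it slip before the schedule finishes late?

D→E→L = 1+12+3 = 16 sets the makespan at 16 days.
N finishes as early as 4 and must finish by 7.
Slack of N = 3 − 0 = 3 days.

3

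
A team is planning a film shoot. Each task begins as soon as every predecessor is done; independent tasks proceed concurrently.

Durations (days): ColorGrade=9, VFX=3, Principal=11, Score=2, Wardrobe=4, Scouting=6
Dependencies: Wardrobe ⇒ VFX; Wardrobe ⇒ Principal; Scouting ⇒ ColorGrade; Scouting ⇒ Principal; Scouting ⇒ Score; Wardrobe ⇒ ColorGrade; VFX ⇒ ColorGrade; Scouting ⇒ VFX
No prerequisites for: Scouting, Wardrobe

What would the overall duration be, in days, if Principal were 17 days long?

As given, the longest chain is Scouting→VFX→ColorGrade = 6+3+9 = 18, so the finish is 18 days.
Principal has 1 day of float (longest path through it is 17).
Now Scouting→Principal = 6+17 = 23 is longest, so the finish becomes 23 days.

23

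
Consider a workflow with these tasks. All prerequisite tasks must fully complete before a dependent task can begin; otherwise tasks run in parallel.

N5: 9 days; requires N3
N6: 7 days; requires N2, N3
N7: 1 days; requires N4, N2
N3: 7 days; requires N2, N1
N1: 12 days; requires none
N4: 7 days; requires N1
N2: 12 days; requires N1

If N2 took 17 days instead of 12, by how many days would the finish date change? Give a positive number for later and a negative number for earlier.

5

Baseline: N1→N2→N3→N5 = 12+12+7+9 = 40 → 40 days.
N2 is on the critical path; changing it to 17 makes that path 45 days.
The critical path is still N1→N2→N3→N5; finish is now 45 days.
Change in finish: 45 − 40 = +5 days.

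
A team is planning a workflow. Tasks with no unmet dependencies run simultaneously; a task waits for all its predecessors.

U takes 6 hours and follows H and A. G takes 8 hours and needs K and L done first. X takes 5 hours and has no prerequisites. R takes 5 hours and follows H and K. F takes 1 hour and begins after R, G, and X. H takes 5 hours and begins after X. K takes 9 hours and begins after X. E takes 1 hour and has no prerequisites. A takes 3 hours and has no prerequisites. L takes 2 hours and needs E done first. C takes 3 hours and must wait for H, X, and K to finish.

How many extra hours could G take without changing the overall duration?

The longest chain is X→K→G→F = 5+9+8+1 = 23; overall finish 23 hours.
The longest chain containing G totals 23 hours.
Float = 23 − 23 = 0.

0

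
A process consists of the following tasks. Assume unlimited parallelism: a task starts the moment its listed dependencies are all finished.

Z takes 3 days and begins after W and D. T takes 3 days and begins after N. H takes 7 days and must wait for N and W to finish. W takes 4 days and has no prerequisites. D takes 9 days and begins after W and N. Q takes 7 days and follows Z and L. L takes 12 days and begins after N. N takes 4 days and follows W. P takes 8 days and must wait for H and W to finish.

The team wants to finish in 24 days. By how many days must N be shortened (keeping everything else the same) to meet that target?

Current finish: 27 days; target: 24.
N is on every critical path, so each day cut from N cuts the finish by one (this holds down to a finish of 24).
Need 27 − 24 = 3 days off N → N becomes 1 day, finish becomes 24.

3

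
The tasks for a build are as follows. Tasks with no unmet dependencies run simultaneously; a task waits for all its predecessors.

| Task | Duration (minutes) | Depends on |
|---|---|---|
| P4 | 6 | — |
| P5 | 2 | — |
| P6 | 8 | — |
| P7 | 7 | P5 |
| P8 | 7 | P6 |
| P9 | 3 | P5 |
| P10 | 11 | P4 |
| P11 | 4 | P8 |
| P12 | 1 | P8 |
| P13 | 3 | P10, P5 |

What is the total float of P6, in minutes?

The longest chain is P4→P10→P13 = 6+11+3 = 20; overall finish 20 minutes.
Longest path through P6: 19 minutes (earliest finish 8, latest finish 9).
Float = 20 − 19 = 1.

1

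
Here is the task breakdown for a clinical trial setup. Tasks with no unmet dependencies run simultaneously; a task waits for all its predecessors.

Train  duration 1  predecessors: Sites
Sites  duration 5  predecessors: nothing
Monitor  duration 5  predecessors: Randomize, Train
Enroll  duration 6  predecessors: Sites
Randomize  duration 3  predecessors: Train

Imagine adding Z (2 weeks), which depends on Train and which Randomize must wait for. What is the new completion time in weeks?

Originally the clinical trial setup takes 14 weeks.
With Z inserted, Randomize now waits for max(Train, Z).
New critical path: Sites→Train→Z→Randomize→Monitor = 5+1+2+3+5 = 16 ⇒ 16 weeks.

16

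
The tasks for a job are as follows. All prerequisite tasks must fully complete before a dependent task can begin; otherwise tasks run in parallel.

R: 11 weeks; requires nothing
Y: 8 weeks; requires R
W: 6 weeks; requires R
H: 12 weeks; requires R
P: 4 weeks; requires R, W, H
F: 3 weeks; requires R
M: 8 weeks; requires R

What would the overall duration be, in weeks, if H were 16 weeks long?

Baseline: R→H→P = 11+12+4 = 27 → 27 weeks.
Since H is critical, the +4 change carries straight to that chain (now 31 weeks).
That remains the longest chain; total 31 weeks.

31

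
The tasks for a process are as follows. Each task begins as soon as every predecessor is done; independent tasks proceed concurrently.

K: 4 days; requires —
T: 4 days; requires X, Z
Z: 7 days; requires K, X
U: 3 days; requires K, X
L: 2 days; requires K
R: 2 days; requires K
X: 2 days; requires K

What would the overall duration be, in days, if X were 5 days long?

Baseline: K→X→Z→T = 4+2+7+4 = 17 → 17 days.
X is on the critical path; changing it to 5 makes that path 20 days.
The critical path is still K→X→Z→T; finish is now 20 days.

20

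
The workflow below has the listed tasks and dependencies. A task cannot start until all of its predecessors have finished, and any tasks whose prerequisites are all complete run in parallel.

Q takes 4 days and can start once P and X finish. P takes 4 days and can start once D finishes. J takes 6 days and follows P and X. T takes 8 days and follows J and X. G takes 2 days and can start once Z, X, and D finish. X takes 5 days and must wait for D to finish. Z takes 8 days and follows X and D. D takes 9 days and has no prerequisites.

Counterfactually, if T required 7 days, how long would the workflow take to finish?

27

Actual critical path: D→X→J→T = 9+5+6+8 = 28 ⇒ 28 days.
T lies on that path, so at 7 days the path becomes 27 days.
The critical path is still D→X→J→T; finish is now 27 days.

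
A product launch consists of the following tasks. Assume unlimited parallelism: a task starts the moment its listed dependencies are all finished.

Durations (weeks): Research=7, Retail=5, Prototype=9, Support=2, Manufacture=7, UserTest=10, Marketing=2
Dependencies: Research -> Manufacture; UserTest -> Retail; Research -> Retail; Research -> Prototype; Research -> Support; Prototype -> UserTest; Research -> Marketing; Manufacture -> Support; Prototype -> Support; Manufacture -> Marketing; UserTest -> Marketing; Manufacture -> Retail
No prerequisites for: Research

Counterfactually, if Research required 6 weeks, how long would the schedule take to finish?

The binding path is Research→Prototype→UserTest→Retail = 7+9+10+5 = 31; finish at 31 weeks.
Research is on the critical path; changing it to 6 makes that path 30 weeks.
No other chain overtakes it, so the finish is 30 weeks.

30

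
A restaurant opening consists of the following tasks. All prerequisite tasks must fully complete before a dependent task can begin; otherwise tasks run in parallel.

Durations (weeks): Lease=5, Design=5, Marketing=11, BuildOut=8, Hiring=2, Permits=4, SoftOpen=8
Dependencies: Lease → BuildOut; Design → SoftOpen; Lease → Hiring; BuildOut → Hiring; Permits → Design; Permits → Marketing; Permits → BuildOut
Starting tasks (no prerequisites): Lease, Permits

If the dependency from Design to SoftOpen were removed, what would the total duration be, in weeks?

Before: longest chain Permits→Design→SoftOpen = 4+5+8 = 17, finish 17.
Without Design→SoftOpen, SoftOpen's earliest start moves from 9 to 0.
New critical path: Lease→BuildOut→Hiring = 5+8+2 = 15 ⇒ 15 weeks.

15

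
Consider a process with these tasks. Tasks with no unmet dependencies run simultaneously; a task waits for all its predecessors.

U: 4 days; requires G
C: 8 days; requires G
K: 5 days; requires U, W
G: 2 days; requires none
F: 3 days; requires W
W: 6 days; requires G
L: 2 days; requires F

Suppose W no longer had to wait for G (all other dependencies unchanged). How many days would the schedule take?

11

Original critical path: G→W→K = 2+6+5 = 13 ⇒ 13 days.
Without G→W, W's earliest start moves from 2 to 0.
New critical path: G→U→K = 2+4+5 = 11 ⇒ 11 days.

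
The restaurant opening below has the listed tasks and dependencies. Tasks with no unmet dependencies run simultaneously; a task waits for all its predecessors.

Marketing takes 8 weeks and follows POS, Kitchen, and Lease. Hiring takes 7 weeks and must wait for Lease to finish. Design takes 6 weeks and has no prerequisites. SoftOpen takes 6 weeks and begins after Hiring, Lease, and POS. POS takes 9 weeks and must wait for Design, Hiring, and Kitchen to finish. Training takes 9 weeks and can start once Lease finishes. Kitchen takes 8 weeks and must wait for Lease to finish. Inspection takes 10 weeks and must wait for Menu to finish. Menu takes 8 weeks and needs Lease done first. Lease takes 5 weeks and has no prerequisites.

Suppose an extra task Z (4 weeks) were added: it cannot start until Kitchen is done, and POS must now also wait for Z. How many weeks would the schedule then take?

34

Originally the schedule takes 30 weeks.
With Z inserted, POS now waits for max(Design, Hiring, Kitchen, Z).
New critical path: Lease→Kitchen→Z→POS→Marketing = 5+8+4+9+8 = 34 ⇒ 34 weeks.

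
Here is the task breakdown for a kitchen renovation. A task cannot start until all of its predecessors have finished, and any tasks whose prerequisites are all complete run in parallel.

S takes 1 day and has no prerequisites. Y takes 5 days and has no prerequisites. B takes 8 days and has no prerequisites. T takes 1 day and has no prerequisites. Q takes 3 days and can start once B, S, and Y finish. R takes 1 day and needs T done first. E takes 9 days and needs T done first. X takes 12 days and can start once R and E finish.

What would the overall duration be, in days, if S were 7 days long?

22

Actual critical path: T→E→X = 1+9+12 = 22 ⇒ 22 days.
The longest path through S is only 4 days, so S has float 18.
The critical path is still T→E→X; finish is now 22 days.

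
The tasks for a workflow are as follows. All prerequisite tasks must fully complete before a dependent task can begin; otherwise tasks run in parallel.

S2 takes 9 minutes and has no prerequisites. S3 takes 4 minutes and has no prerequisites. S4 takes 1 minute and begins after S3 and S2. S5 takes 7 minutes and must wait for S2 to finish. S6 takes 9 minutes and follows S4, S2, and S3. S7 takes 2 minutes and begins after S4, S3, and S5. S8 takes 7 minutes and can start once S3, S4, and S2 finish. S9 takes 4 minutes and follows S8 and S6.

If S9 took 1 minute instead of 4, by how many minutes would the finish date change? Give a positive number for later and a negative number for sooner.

Critical path before the change: S2→S4→S6→S9 = 9+1+9+4 = 23 giving 23 minutes.
S9 is on the critical path; changing it to 1 makes that path 20 minutes.
No other chain overtakes it, so the finish is 20 minutes.
Change in finish: 20 − 23 = -3 minutes.

-3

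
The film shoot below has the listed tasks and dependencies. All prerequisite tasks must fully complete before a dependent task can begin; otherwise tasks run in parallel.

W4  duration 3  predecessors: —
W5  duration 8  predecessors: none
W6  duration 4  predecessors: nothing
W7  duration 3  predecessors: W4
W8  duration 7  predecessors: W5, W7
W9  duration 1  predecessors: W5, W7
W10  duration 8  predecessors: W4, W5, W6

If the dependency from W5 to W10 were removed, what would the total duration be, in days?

Original critical path: W5→W10 = 8+8 = 16 ⇒ 16 days.
Without W5→W10, W10's earliest start moves from 8 to 4.
After: W5→W8 = 8+7 = 15 → 15 days.

15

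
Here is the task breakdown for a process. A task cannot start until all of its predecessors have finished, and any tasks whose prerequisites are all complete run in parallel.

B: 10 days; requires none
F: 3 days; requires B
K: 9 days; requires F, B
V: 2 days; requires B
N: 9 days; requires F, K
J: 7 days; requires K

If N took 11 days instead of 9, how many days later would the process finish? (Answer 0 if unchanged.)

2

Baseline: B→F→K→N = 10+3+9+9 = 31 → 31 days.
Since N is critical, the +2 change carries straight to that chain (now 33 days).
The critical path is still B→F→K→N; finish is now 33 days.
Change in finish: 33 − 31 = +2 days.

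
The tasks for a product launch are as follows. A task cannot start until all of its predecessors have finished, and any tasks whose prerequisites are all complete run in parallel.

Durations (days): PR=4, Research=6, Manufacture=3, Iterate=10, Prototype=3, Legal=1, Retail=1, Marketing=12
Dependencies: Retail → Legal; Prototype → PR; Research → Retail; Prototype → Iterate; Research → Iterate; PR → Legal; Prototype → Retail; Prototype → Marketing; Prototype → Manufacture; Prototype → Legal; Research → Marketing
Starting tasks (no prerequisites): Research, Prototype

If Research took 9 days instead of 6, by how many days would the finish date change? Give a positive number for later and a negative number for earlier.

The binding path is Research→Marketing = 6+12 = 18; finish at 18 days.
Research lies on that path, so at 9 days the path becomes 21 days.
That remains the longest chain; total 21 days.
Change in finish: 21 − 18 = +3 days.

3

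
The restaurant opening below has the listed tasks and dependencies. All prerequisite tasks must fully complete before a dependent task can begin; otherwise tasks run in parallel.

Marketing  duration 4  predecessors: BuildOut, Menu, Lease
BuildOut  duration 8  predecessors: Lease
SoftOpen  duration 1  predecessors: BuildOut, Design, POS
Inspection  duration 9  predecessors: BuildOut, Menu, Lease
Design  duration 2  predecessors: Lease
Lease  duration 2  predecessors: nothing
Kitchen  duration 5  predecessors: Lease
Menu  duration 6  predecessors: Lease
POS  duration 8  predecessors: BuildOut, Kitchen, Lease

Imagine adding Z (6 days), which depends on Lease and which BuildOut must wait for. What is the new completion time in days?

25

Originally the schedule takes 19 days.
With Z inserted, BuildOut now waits for max(Lease, Z).
New critical path: Lease→Z→BuildOut→POS→SoftOpen = 2+6+8+8+1 = 25 ⇒ 25 days.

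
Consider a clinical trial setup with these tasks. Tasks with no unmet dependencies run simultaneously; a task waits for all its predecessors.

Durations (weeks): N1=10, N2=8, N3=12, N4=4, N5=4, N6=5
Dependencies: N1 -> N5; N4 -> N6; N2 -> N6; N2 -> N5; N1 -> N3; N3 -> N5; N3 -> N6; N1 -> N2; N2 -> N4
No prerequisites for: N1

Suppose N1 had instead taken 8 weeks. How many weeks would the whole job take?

25

The binding path is N1→N2→N4→N6 = 10+8+4+5 = 27; finish at 27 weeks.
N1 lies on that path, so at 8 weeks the path becomes 25 weeks.
That remains the longest chain; total 25 weeks.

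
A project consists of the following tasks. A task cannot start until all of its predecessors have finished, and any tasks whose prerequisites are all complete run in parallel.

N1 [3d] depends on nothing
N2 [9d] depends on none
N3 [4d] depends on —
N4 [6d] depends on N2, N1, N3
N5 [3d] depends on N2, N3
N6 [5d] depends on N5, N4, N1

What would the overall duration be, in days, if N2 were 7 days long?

18

The binding path is N2→N4→N6 = 9+6+5 = 20; finish at 20 days.
N2 is on the critical path; changing it to 7 makes that path 18 days.
That remains the longest chain; total 18 days.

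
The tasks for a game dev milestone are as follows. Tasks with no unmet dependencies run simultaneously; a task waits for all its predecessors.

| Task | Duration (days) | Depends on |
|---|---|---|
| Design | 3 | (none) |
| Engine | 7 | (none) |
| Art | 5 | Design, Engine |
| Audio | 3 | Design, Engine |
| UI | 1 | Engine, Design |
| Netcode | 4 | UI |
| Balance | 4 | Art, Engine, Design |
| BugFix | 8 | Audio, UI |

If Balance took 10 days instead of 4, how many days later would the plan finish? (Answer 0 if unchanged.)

Critical path before the change: Engine→Audio→BugFix = 7+3+8 = 18 giving 18 days.
Balance has 2 days of float (longest path through it is 16).
The binding chain switches to Engine→Art→Balance = 7+5+10 = 22; finish 22 days.
Change in finish: 22 − 18 = +4 days.

4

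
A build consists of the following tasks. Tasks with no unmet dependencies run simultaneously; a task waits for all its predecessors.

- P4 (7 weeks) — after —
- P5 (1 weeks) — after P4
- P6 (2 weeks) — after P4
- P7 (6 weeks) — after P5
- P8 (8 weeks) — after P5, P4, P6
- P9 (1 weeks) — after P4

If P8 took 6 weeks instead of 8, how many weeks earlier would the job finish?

Actual critical path: P4→P6→P8 = 7+2+8 = 17 ⇒ 17 weeks.
P8 is on the critical path; changing it to 6 makes that path 15 weeks.
That remains the longest chain; total 15 weeks.
Change in finish: 15 − 17 = -2 weeks.

2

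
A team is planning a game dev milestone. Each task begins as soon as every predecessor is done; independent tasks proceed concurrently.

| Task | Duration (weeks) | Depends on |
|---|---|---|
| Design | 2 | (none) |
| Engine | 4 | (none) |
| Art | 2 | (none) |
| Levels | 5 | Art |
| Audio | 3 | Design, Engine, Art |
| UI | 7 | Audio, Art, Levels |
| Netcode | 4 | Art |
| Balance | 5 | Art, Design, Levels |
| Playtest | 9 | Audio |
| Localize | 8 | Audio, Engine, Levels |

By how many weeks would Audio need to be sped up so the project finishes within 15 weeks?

1

Current finish: 16 weeks; target: 15.
Audio is on every critical path, so each week cut from Audio cuts the finish by one (this holds down to a finish of 15).
Need 16 − 15 = 1 week off Audio → Audio becomes 2 weeks, finish becomes 15.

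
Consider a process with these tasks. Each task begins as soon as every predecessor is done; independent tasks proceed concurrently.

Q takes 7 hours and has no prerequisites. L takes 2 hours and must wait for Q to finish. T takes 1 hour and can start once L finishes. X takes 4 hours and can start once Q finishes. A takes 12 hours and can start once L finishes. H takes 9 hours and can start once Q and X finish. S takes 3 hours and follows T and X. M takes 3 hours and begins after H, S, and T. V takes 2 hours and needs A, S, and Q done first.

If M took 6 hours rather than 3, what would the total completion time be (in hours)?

Critical path before the change: Q→X→H→M = 7+4+9+3 = 23 giving 23 hours.
Since M is critical, the +3 change carries straight to that chain (now 26 hours).
That remains the longest chain; total 26 hours.

26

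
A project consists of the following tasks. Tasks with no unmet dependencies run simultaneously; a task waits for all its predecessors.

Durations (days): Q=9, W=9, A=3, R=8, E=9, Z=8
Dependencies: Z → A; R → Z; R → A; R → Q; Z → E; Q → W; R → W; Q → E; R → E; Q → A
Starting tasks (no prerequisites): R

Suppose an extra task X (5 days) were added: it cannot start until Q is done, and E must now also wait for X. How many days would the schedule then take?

31

Originally the schedule takes 26 days.
With X inserted, E now waits for max(Q, R, Z, X).
New critical path: R→Q→X→E = 8+9+5+9 = 31 ⇒ 31 days.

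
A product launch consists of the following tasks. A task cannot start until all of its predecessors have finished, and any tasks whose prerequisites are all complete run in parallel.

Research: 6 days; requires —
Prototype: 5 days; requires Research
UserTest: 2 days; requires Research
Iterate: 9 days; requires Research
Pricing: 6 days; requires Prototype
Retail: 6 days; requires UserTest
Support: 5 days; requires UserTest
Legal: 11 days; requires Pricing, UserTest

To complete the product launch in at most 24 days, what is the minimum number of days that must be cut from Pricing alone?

4

Current finish: 28 days; target: 24.
Pricing is on every critical path, so each day cut from Pricing cuts the finish by one (this holds down to a finish of 23).
Need 28 − 24 = 4 days off Pricing → Pricing becomes 2 days, finish becomes 24.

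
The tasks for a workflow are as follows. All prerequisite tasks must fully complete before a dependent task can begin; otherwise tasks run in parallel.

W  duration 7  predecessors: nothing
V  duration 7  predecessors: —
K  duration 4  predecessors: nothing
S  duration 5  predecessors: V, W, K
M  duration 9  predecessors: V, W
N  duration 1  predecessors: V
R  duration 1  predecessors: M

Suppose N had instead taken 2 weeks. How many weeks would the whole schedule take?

As given, the longest chain is W→M→R = 7+9+1 = 17, so the finish is 17 weeks.
N is off the critical path — its longest chain is 8 weeks, giving 9 of slack.
That remains the longest chain; total 17 weeks.

17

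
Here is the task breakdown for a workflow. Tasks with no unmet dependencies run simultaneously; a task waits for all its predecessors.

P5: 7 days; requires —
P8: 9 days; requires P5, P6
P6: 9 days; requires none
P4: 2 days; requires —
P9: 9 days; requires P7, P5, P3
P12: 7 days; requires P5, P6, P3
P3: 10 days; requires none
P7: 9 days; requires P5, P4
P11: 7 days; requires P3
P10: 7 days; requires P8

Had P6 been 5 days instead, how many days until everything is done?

25

Baseline: P6→P8→P10 = 9+9+7 = 25 → 25 days.
P6 is on the critical path; changing it to 5 makes that path 21 days.
Now P5→P7→P9 = 7+9+9 = 25 is longest, so the finish becomes 25 days.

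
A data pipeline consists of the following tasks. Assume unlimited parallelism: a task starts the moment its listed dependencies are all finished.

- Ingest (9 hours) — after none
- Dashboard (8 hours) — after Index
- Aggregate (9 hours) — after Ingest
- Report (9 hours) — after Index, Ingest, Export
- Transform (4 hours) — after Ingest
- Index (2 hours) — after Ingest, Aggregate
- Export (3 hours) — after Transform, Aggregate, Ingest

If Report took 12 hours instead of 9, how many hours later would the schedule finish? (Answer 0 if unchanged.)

3

Actual critical path: Ingest→Aggregate→Export→Report = 9+9+3+9 = 30 ⇒ 30 hours.
Since Report is critical, the +3 change carries straight to that chain (now 33 hours).
That remains the longest chain; total 33 hours.
Change in finish: 33 − 30 = +3 hours.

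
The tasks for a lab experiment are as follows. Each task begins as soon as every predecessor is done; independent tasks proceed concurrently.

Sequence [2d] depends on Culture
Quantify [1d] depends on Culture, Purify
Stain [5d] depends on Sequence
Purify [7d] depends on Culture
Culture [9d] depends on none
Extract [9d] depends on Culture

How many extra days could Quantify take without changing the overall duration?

1

Culture→Extract = 9+9 = 18 sets the makespan at 18 days.
The longest chain containing Quantify totals 17 days.
So Quantify can slip 18 − 17 = 1 day.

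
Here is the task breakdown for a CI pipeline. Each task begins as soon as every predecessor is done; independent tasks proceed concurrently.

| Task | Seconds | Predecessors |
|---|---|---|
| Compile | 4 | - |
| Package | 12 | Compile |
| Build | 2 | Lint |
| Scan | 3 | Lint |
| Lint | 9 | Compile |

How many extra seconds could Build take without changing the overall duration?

The longest chain is Compile→Lint→Scan = 4+9+3 = 16; overall finish 16 seconds.
The longest chain containing Build totals 15 seconds.
Float = 16 − 15 = 1.

1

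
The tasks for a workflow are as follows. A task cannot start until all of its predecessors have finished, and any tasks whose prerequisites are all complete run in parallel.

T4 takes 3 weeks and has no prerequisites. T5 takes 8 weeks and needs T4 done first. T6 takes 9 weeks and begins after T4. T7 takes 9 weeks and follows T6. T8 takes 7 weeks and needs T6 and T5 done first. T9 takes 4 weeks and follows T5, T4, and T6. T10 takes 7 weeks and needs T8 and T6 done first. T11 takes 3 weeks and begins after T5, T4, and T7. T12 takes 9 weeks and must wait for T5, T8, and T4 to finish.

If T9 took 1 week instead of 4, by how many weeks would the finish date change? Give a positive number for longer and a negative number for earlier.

Actual critical path: T4→T6→T8→T12 = 3+9+7+9 = 28 ⇒ 28 weeks.
The longest path through T9 is only 16 weeks, so T9 has float 12.
That remains the longest chain; total 28 weeks.
Change in finish: 28 − 28 = +0 weeks.

0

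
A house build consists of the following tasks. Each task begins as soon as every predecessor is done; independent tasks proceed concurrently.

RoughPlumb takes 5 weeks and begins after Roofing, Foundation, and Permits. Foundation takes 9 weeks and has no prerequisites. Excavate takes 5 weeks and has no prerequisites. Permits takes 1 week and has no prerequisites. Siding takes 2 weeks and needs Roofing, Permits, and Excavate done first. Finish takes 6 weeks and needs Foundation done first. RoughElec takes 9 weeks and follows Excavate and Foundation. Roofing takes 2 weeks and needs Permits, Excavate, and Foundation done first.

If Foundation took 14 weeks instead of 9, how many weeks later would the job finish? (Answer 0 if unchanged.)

5

Critical path before the change: Foundation→RoughElec = 9+9 = 18 giving 18 weeks.
Foundation lies on that path, so at 14 weeks the path becomes 23 weeks.
No other chain overtakes it, so the finish is 23 weeks.
Change in finish: 23 − 18 = +5 weeks.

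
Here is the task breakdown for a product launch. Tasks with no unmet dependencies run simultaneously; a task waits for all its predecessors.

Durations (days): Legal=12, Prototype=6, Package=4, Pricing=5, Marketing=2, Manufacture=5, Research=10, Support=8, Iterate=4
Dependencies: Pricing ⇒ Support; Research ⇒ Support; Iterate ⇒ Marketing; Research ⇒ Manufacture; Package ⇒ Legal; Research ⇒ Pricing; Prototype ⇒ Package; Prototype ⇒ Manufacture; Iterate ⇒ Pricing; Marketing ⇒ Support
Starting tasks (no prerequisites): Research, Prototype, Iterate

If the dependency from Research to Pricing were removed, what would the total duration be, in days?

With the dependency in place, Research→Pricing→Support = 10+5+8 = 23 sets the finish at 23 days.
Without Research→Pricing, Pricing's earliest start moves from 10 to 4.
After: Prototype→Package→Legal = 6+4+12 = 22 → 22 days.

22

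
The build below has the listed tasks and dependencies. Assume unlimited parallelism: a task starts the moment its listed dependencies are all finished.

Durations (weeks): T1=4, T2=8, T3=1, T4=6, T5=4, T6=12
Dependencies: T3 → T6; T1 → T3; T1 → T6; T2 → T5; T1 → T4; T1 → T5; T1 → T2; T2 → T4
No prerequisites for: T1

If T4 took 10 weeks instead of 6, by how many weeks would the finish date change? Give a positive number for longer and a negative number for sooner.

The binding path is T1→T2→T4 = 4+8+6 = 18; finish at 18 weeks.
Since T4 is critical, the +4 change carries straight to that chain (now 22 weeks).
No other chain overtakes it, so the finish is 22 weeks.
Change in finish: 22 − 18 = +4 weeks.

4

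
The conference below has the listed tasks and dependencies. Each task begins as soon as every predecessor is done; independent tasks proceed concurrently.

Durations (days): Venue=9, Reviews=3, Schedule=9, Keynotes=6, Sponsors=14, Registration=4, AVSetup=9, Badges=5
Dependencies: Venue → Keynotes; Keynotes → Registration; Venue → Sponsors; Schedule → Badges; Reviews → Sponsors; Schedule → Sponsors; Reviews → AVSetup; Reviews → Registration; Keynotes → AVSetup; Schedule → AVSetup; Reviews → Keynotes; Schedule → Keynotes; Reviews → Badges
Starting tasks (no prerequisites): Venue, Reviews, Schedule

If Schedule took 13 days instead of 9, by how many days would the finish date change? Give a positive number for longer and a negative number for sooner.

4

The binding path is Schedule→Keynotes→AVSetup = 9+6+9 = 24; finish at 24 days.
Schedule is on the critical path; changing it to 13 makes that path 28 days.
The critical path is still Schedule→Keynotes→AVSetup; finish is now 28 days.
Change in finish: 28 − 24 = +4 days.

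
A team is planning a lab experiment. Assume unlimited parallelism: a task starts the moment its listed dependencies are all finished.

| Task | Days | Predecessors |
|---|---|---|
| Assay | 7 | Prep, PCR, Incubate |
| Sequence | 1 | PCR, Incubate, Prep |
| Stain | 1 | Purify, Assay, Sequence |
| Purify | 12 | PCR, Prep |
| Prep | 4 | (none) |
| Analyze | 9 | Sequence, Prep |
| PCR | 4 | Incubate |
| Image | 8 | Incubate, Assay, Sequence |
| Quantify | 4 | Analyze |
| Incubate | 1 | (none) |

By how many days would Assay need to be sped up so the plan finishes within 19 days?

1

Current finish: 20 days; target: 19.
Assay is on every critical path, so each day cut from Assay cuts the finish by one (this holds down to a finish of 19).
Need 20 − 19 = 1 day off Assay → Assay becomes 6 days, finish becomes 19.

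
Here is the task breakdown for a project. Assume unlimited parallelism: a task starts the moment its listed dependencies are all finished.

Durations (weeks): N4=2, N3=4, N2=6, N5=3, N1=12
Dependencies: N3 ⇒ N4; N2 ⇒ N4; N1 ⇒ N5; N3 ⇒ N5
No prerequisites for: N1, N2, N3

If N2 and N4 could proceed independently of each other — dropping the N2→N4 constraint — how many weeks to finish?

15

With the dependency in place, N1→N5 = 12+3 = 15 sets the finish at 15 weeks.
Without N2→N4, N4's earliest start moves from 6 to 4.
The longest chain is now N1→N5 = 12+3 = 15, so the project takes 15 weeks.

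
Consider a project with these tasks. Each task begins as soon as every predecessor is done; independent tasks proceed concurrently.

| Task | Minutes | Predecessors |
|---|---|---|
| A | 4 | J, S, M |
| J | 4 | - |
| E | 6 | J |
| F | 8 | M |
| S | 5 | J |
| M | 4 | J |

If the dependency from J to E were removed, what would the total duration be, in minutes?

16

With the dependency in place, J→M→F = 4+4+8 = 16 sets the finish at 16 minutes.
Without J→E, E's earliest start moves from 4 to 0.
The longest chain is now J→M→F = 4+4+8 = 16, so the schedule takes 16 minutes.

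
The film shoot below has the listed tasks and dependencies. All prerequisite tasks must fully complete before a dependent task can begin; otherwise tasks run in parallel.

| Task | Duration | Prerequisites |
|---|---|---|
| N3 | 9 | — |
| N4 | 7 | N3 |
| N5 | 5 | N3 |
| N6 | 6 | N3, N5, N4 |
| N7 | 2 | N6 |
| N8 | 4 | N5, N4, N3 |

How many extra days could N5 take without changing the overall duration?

2

The longest chain is N3→N4→N6→N7 = 9+7+6+2 = 24; overall finish 24 days.
The longest chain containing N5 totals 22 days.
Slack of N5 = 11 − 9 = 2 days.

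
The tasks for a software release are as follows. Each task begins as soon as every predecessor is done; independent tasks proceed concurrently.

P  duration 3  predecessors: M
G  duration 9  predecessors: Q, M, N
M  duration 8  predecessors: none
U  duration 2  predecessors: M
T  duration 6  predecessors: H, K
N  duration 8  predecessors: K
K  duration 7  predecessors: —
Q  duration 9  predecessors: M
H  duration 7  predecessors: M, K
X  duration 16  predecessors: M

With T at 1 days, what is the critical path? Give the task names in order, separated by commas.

Actual critical path: M→Q→G = 8+9+9 = 26 ⇒ 26 days.
The longest path through T is only 21 days, so T has float 5.
That remains the longest chain; total 26 days.

M, Q, G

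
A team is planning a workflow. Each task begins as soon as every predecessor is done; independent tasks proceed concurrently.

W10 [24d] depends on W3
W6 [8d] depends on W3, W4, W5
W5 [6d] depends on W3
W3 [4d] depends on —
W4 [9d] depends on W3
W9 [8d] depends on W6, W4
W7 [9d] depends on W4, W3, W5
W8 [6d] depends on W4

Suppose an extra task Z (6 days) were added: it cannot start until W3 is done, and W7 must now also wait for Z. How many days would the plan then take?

Originally the plan takes 29 days.
With Z inserted, W7 now waits for max(W4, W3, W5, Z).
New critical path: W3→W4→W6→W9 = 4+9+8+8 = 29 ⇒ 29 days.

29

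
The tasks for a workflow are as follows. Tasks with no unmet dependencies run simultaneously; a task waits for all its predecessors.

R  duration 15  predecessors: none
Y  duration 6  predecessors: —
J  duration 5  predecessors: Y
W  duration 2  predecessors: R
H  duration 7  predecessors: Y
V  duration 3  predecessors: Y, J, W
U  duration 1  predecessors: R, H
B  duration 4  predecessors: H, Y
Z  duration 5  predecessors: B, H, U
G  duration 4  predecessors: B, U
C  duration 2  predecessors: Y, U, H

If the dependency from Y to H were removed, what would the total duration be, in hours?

Original critical path: Y→H→B→Z = 6+7+4+5 = 22 ⇒ 22 hours.
Without Y→H, H's earliest start moves from 6 to 0.
After: R→U→Z = 15+1+5 = 21 → 21 hours.

21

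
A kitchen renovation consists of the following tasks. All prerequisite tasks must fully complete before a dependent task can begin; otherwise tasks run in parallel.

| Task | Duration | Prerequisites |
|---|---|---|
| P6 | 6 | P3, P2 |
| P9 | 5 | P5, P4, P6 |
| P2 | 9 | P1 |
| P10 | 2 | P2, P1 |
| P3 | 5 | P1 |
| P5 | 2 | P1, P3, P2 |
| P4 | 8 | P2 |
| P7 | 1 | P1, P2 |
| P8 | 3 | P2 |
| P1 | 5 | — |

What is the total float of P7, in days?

The longest chain is P1→P2→P4→P9 = 5+9+8+5 = 27; overall finish 27 days.
The longest chain containing P7 totals 15 days.
Slack of P7 = 26 − 14 = 12 days.

12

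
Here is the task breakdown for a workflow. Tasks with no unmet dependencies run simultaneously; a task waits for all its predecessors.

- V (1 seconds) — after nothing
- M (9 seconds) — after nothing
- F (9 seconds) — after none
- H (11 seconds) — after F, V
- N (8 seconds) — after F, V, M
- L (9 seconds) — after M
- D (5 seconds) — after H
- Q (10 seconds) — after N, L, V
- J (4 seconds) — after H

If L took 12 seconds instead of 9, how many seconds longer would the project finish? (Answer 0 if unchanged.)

Critical path before the change: M→L→Q = 9+9+10 = 28 giving 28 seconds.
L is on the critical path; changing it to 12 makes that path 31 seconds.
The critical path is still M→L→Q; finish is now 31 seconds.
Change in finish: 31 − 28 = +3 seconds.

3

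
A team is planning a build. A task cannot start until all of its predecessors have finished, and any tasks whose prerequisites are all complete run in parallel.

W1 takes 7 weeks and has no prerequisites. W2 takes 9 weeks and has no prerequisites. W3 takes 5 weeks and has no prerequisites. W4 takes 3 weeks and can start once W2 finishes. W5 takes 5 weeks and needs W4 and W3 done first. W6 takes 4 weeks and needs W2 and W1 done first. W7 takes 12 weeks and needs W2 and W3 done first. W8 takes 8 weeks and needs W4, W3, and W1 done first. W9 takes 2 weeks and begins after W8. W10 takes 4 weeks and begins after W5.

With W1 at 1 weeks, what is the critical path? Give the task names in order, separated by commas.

Baseline: W2→W4→W8→W9 = 9+3+8+2 = 22 → 22 weeks.
The longest path through W1 is only 17 weeks, so W1 has float 5.
That remains the longest chain; total 22 weeks.

W2, W4, W8, W9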